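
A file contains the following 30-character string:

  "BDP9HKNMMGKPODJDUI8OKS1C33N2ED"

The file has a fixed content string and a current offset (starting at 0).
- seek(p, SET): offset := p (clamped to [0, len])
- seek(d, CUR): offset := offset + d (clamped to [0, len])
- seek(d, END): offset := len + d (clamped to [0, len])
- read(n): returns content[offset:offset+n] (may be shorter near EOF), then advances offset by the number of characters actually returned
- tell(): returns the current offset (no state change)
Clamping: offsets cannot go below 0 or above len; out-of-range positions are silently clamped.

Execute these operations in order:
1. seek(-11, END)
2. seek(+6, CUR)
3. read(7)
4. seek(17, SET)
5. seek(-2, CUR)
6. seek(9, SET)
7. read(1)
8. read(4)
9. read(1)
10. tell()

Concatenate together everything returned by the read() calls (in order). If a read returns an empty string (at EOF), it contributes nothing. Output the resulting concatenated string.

After 1 (seek(-11, END)): offset=19
After 2 (seek(+6, CUR)): offset=25
After 3 (read(7)): returned '3N2ED', offset=30
After 4 (seek(17, SET)): offset=17
After 5 (seek(-2, CUR)): offset=15
After 6 (seek(9, SET)): offset=9
After 7 (read(1)): returned 'G', offset=10
After 8 (read(4)): returned 'KPOD', offset=14
After 9 (read(1)): returned 'J', offset=15
After 10 (tell()): offset=15

Answer: 3N2EDGKPODJ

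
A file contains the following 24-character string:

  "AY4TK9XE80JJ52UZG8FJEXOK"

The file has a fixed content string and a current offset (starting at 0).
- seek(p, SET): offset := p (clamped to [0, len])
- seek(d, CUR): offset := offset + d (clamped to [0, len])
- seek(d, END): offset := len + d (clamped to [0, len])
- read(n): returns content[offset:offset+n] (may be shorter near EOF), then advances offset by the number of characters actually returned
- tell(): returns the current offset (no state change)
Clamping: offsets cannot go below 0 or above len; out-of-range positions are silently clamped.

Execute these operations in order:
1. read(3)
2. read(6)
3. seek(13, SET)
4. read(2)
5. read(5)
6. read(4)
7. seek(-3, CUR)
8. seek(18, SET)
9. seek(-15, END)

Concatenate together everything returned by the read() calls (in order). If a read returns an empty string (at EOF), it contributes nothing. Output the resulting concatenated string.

Answer: AY4TK9XE82UZG8FJEXOK

Derivation:
After 1 (read(3)): returned 'AY4', offset=3
After 2 (read(6)): returned 'TK9XE8', offset=9
After 3 (seek(13, SET)): offset=13
After 4 (read(2)): returned '2U', offset=15
After 5 (read(5)): returned 'ZG8FJ', offset=20
After 6 (read(4)): returned 'EXOK', offset=24
After 7 (seek(-3, CUR)): offset=21
After 8 (seek(18, SET)): offset=18
After 9 (seek(-15, END)): offset=9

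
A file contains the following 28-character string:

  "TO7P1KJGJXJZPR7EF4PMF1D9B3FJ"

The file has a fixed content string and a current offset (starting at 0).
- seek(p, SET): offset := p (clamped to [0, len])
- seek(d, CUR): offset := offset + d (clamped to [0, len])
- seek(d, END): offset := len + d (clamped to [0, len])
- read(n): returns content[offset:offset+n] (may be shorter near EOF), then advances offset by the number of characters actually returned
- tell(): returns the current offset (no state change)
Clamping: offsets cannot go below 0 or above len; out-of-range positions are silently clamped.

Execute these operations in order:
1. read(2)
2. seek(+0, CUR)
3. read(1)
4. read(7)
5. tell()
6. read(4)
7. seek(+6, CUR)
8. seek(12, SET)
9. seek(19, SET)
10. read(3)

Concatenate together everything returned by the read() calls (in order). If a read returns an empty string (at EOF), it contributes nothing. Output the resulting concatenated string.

After 1 (read(2)): returned 'TO', offset=2
After 2 (seek(+0, CUR)): offset=2
After 3 (read(1)): returned '7', offset=3
After 4 (read(7)): returned 'P1KJGJX', offset=10
After 5 (tell()): offset=10
After 6 (read(4)): returned 'JZPR', offset=14
After 7 (seek(+6, CUR)): offset=20
After 8 (seek(12, SET)): offset=12
After 9 (seek(19, SET)): offset=19
After 10 (read(3)): returned 'MF1', offset=22

Answer: TO7P1KJGJXJZPRMF1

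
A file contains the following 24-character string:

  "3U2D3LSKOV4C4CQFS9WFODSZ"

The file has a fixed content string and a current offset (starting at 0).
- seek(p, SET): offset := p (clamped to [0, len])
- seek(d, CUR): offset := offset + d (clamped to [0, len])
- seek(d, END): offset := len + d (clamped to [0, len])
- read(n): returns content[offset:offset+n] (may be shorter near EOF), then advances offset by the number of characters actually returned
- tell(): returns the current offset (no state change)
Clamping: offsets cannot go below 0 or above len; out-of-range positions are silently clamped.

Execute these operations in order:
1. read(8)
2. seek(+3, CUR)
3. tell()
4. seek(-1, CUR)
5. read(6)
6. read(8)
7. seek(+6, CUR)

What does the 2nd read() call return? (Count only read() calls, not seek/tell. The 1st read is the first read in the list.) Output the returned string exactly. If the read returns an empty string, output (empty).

After 1 (read(8)): returned '3U2D3LSK', offset=8
After 2 (seek(+3, CUR)): offset=11
After 3 (tell()): offset=11
After 4 (seek(-1, CUR)): offset=10
After 5 (read(6)): returned '4C4CQF', offset=16
After 6 (read(8)): returned 'S9WFODSZ', offset=24
After 7 (seek(+6, CUR)): offset=24

Answer: 4C4CQF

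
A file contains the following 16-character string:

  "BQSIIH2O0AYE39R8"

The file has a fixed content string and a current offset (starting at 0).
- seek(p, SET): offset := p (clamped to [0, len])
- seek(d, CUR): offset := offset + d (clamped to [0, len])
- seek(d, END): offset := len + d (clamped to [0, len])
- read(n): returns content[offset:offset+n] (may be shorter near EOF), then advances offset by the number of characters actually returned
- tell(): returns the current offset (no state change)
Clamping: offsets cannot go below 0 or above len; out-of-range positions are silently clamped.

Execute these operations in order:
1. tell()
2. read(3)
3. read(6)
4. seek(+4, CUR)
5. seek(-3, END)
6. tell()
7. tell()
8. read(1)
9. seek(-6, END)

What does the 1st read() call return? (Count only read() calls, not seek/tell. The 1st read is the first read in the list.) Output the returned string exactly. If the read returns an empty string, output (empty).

After 1 (tell()): offset=0
After 2 (read(3)): returned 'BQS', offset=3
After 3 (read(6)): returned 'IIH2O0', offset=9
After 4 (seek(+4, CUR)): offset=13
After 5 (seek(-3, END)): offset=13
After 6 (tell()): offset=13
After 7 (tell()): offset=13
After 8 (read(1)): returned '9', offset=14
After 9 (seek(-6, END)): offset=10

Answer: BQS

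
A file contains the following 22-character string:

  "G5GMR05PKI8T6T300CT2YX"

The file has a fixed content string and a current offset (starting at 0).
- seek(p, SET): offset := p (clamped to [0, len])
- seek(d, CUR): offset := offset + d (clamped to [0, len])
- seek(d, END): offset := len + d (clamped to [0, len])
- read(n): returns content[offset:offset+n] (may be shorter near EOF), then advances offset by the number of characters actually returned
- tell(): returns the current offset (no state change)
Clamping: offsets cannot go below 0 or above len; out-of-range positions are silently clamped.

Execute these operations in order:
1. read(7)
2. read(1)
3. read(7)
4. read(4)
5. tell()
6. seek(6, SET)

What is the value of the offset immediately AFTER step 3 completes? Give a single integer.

After 1 (read(7)): returned 'G5GMR05', offset=7
After 2 (read(1)): returned 'P', offset=8
After 3 (read(7)): returned 'KI8T6T3', offset=15

Answer: 15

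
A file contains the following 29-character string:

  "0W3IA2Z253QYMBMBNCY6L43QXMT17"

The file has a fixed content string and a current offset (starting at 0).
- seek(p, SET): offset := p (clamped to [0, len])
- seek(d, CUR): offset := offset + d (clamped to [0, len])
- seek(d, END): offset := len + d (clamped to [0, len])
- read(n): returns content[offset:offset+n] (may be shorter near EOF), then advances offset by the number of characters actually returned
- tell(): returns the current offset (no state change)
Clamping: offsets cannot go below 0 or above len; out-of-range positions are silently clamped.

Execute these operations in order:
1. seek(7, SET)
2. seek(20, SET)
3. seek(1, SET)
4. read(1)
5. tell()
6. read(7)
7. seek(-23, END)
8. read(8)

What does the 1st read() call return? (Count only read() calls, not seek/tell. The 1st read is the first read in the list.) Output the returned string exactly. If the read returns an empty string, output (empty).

After 1 (seek(7, SET)): offset=7
After 2 (seek(20, SET)): offset=20
After 3 (seek(1, SET)): offset=1
After 4 (read(1)): returned 'W', offset=2
After 5 (tell()): offset=2
After 6 (read(7)): returned '3IA2Z25', offset=9
After 7 (seek(-23, END)): offset=6
After 8 (read(8)): returned 'Z253QYMB', offset=14

Answer: W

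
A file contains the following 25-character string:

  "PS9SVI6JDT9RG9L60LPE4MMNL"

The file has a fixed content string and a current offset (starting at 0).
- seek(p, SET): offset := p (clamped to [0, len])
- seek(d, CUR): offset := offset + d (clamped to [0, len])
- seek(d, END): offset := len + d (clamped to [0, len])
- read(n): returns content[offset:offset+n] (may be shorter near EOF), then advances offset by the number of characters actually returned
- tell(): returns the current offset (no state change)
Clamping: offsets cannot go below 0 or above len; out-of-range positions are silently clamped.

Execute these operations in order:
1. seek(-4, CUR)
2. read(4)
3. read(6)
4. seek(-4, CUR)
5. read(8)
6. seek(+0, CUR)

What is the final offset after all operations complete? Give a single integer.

After 1 (seek(-4, CUR)): offset=0
After 2 (read(4)): returned 'PS9S', offset=4
After 3 (read(6)): returned 'VI6JDT', offset=10
After 4 (seek(-4, CUR)): offset=6
After 5 (read(8)): returned '6JDT9RG9', offset=14
After 6 (seek(+0, CUR)): offset=14

Answer: 14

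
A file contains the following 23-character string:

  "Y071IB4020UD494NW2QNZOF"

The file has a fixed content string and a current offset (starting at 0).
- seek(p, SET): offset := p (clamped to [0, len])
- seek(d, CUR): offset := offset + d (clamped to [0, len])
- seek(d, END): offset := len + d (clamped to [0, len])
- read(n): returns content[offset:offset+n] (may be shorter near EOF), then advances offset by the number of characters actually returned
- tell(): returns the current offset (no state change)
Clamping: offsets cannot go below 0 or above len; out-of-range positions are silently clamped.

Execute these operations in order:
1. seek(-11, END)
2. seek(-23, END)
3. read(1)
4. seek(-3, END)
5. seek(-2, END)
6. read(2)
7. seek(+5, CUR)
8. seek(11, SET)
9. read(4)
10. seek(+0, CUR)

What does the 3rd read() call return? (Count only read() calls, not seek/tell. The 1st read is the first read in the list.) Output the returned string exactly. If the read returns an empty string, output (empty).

After 1 (seek(-11, END)): offset=12
After 2 (seek(-23, END)): offset=0
After 3 (read(1)): returned 'Y', offset=1
After 4 (seek(-3, END)): offset=20
After 5 (seek(-2, END)): offset=21
After 6 (read(2)): returned 'OF', offset=23
After 7 (seek(+5, CUR)): offset=23
After 8 (seek(11, SET)): offset=11
After 9 (read(4)): returned 'D494', offset=15
After 10 (seek(+0, CUR)): offset=15

Answer: D494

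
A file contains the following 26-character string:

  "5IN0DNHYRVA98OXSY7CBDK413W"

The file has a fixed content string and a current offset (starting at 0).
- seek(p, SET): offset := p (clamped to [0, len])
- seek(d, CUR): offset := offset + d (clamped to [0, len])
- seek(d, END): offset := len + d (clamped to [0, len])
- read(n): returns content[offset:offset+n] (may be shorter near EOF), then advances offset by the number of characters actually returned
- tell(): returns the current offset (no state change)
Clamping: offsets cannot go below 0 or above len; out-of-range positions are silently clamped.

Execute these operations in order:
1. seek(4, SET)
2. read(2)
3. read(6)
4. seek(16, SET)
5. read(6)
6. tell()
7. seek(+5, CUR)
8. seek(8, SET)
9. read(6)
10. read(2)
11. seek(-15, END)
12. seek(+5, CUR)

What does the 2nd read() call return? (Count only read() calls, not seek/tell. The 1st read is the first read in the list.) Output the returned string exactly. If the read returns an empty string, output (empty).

After 1 (seek(4, SET)): offset=4
After 2 (read(2)): returned 'DN', offset=6
After 3 (read(6)): returned 'HYRVA9', offset=12
After 4 (seek(16, SET)): offset=16
After 5 (read(6)): returned 'Y7CBDK', offset=22
After 6 (tell()): offset=22
After 7 (seek(+5, CUR)): offset=26
After 8 (seek(8, SET)): offset=8
After 9 (read(6)): returned 'RVA98O', offset=14
After 10 (read(2)): returned 'XS', offset=16
After 11 (seek(-15, END)): offset=11
After 12 (seek(+5, CUR)): offset=16

Answer: HYRVA9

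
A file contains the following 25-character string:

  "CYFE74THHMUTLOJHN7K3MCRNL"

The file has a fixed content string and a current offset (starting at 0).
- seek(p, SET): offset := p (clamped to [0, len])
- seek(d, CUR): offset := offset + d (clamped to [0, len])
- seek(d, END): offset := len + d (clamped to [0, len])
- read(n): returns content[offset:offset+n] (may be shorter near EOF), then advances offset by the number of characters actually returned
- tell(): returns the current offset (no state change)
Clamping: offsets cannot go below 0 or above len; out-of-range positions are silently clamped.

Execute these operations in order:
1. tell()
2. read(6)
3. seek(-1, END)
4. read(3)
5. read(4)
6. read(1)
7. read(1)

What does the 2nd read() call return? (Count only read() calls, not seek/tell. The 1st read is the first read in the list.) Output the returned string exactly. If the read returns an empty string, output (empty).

Answer: L

Derivation:
After 1 (tell()): offset=0
After 2 (read(6)): returned 'CYFE74', offset=6
After 3 (seek(-1, END)): offset=24
After 4 (read(3)): returned 'L', offset=25
After 5 (read(4)): returned '', offset=25
After 6 (read(1)): returned '', offset=25
After 7 (read(1)): returned '', offset=25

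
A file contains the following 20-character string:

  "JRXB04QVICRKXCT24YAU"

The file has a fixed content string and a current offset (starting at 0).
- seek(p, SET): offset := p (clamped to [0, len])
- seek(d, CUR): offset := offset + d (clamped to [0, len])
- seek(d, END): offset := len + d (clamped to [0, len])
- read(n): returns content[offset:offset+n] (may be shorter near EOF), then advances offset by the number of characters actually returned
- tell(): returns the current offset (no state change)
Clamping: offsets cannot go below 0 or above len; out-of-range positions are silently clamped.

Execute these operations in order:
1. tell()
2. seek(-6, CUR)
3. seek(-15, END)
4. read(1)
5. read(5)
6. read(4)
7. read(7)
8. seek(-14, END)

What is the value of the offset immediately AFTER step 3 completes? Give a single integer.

Answer: 5

Derivation:
After 1 (tell()): offset=0
After 2 (seek(-6, CUR)): offset=0
After 3 (seek(-15, END)): offset=5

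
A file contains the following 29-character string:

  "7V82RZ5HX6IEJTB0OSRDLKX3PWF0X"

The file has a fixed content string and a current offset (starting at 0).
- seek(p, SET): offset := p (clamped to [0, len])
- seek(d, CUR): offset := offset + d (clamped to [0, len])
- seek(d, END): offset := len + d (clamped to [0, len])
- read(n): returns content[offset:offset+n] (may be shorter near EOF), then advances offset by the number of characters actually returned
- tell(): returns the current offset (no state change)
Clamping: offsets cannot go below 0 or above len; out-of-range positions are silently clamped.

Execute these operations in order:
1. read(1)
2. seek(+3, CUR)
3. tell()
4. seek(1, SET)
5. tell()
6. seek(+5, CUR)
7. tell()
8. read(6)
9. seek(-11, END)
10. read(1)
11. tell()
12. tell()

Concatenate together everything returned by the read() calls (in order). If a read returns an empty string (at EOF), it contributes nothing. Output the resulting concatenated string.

After 1 (read(1)): returned '7', offset=1
After 2 (seek(+3, CUR)): offset=4
After 3 (tell()): offset=4
After 4 (seek(1, SET)): offset=1
After 5 (tell()): offset=1
After 6 (seek(+5, CUR)): offset=6
After 7 (tell()): offset=6
After 8 (read(6)): returned '5HX6IE', offset=12
After 9 (seek(-11, END)): offset=18
After 10 (read(1)): returned 'R', offset=19
After 11 (tell()): offset=19
After 12 (tell()): offset=19

Answer: 75HX6IER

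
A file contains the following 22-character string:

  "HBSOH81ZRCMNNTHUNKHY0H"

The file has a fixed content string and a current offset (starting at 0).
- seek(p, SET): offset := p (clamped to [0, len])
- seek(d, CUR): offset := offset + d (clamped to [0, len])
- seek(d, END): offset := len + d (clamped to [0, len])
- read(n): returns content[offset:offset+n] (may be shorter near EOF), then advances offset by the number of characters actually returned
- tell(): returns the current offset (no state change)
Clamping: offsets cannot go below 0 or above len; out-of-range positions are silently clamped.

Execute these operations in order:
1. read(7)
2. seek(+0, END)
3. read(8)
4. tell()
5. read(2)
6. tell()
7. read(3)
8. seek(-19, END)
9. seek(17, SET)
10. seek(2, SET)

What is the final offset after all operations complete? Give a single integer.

Answer: 2

Derivation:
After 1 (read(7)): returned 'HBSOH81', offset=7
After 2 (seek(+0, END)): offset=22
After 3 (read(8)): returned '', offset=22
After 4 (tell()): offset=22
After 5 (read(2)): returned '', offset=22
After 6 (tell()): offset=22
After 7 (read(3)): returned '', offset=22
After 8 (seek(-19, END)): offset=3
After 9 (seek(17, SET)): offset=17
After 10 (seek(2, SET)): offset=2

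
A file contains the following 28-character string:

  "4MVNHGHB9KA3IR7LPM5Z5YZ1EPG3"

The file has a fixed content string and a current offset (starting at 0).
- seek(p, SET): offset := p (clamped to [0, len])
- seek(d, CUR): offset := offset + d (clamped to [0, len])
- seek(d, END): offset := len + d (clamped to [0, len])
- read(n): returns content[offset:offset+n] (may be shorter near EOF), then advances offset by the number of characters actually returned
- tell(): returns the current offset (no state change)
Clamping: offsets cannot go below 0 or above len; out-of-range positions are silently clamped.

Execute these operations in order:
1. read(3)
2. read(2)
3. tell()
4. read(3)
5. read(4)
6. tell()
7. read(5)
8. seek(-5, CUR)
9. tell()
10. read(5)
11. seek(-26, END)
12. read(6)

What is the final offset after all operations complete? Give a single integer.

After 1 (read(3)): returned '4MV', offset=3
After 2 (read(2)): returned 'NH', offset=5
After 3 (tell()): offset=5
After 4 (read(3)): returned 'GHB', offset=8
After 5 (read(4)): returned '9KA3', offset=12
After 6 (tell()): offset=12
After 7 (read(5)): returned 'IR7LP', offset=17
After 8 (seek(-5, CUR)): offset=12
After 9 (tell()): offset=12
After 10 (read(5)): returned 'IR7LP', offset=17
After 11 (seek(-26, END)): offset=2
After 12 (read(6)): returned 'VNHGHB', offset=8

Answer: 8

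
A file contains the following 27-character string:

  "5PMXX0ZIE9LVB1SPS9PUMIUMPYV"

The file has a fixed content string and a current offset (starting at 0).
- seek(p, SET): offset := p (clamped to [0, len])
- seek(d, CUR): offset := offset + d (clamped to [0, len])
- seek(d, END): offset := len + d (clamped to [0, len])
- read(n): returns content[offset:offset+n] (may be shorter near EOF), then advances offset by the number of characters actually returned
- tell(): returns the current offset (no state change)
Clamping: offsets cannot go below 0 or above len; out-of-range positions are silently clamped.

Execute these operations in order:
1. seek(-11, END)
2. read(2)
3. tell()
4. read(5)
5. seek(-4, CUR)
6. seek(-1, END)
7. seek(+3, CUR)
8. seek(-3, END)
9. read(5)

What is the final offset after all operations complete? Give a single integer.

After 1 (seek(-11, END)): offset=16
After 2 (read(2)): returned 'S9', offset=18
After 3 (tell()): offset=18
After 4 (read(5)): returned 'PUMIU', offset=23
After 5 (seek(-4, CUR)): offset=19
After 6 (seek(-1, END)): offset=26
After 7 (seek(+3, CUR)): offset=27
After 8 (seek(-3, END)): offset=24
After 9 (read(5)): returned 'PYV', offset=27

Answer: 27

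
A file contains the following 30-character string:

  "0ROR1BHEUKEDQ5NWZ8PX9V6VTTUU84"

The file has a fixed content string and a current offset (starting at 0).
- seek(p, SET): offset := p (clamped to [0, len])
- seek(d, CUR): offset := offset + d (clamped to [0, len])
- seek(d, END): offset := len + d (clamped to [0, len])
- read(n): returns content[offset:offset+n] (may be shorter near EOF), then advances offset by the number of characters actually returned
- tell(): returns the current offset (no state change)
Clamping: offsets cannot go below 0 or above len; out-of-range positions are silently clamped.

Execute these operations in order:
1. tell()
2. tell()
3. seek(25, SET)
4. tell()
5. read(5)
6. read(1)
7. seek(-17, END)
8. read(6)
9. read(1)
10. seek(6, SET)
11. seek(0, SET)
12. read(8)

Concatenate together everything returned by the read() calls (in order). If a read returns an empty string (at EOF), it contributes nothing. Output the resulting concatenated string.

After 1 (tell()): offset=0
After 2 (tell()): offset=0
After 3 (seek(25, SET)): offset=25
After 4 (tell()): offset=25
After 5 (read(5)): returned 'TUU84', offset=30
After 6 (read(1)): returned '', offset=30
After 7 (seek(-17, END)): offset=13
After 8 (read(6)): returned '5NWZ8P', offset=19
After 9 (read(1)): returned 'X', offset=20
After 10 (seek(6, SET)): offset=6
After 11 (seek(0, SET)): offset=0
After 12 (read(8)): returned '0ROR1BHE', offset=8

Answer: TUU845NWZ8PX0ROR1BHE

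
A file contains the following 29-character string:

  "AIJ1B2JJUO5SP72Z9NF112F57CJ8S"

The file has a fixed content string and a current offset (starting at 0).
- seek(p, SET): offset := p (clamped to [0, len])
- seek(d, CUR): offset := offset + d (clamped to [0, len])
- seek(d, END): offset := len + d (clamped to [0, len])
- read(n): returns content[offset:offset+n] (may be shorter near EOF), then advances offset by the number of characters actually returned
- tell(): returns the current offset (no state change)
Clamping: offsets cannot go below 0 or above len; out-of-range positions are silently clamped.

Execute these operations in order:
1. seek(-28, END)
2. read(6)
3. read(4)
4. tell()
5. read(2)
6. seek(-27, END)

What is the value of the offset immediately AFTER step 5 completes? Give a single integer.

After 1 (seek(-28, END)): offset=1
After 2 (read(6)): returned 'IJ1B2J', offset=7
After 3 (read(4)): returned 'JUO5', offset=11
After 4 (tell()): offset=11
After 5 (read(2)): returned 'SP', offset=13

Answer: 13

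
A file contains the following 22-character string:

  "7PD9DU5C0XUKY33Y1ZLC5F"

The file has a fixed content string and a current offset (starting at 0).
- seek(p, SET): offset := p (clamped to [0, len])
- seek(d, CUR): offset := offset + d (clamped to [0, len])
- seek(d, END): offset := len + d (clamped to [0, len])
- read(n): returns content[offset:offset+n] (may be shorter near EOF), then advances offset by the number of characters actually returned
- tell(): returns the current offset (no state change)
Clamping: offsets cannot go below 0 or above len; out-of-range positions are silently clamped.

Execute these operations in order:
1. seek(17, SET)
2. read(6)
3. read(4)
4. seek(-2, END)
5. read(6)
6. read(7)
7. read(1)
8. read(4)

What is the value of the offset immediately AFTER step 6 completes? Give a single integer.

After 1 (seek(17, SET)): offset=17
After 2 (read(6)): returned 'ZLC5F', offset=22
After 3 (read(4)): returned '', offset=22
After 4 (seek(-2, END)): offset=20
After 5 (read(6)): returned '5F', offset=22
After 6 (read(7)): returned '', offset=22

Answer: 22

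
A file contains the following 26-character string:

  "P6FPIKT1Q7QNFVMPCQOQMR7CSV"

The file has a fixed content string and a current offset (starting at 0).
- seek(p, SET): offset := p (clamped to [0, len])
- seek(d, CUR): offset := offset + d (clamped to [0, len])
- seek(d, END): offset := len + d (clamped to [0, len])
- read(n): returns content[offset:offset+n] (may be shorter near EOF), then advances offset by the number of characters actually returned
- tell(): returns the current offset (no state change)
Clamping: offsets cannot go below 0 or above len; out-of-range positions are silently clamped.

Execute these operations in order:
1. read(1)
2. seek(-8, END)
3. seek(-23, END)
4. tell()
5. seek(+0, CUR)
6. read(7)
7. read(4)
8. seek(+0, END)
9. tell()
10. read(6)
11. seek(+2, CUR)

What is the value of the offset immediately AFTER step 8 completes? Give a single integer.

After 1 (read(1)): returned 'P', offset=1
After 2 (seek(-8, END)): offset=18
After 3 (seek(-23, END)): offset=3
After 4 (tell()): offset=3
After 5 (seek(+0, CUR)): offset=3
After 6 (read(7)): returned 'PIKT1Q7', offset=10
After 7 (read(4)): returned 'QNFV', offset=14
After 8 (seek(+0, END)): offset=26

Answer: 26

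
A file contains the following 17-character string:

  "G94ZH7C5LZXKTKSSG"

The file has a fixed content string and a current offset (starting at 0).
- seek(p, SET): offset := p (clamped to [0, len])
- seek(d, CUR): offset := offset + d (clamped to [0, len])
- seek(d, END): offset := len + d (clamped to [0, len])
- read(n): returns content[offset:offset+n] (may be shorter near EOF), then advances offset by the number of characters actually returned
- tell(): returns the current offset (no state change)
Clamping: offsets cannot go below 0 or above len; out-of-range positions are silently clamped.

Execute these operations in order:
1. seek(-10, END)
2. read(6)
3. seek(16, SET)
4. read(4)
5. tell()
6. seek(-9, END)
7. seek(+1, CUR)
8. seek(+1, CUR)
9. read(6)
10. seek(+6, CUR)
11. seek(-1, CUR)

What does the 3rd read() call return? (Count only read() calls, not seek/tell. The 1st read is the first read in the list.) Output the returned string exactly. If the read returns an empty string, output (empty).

After 1 (seek(-10, END)): offset=7
After 2 (read(6)): returned '5LZXKT', offset=13
After 3 (seek(16, SET)): offset=16
After 4 (read(4)): returned 'G', offset=17
After 5 (tell()): offset=17
After 6 (seek(-9, END)): offset=8
After 7 (seek(+1, CUR)): offset=9
After 8 (seek(+1, CUR)): offset=10
After 9 (read(6)): returned 'XKTKSS', offset=16
After 10 (seek(+6, CUR)): offset=17
After 11 (seek(-1, CUR)): offset=16

Answer: XKTKSS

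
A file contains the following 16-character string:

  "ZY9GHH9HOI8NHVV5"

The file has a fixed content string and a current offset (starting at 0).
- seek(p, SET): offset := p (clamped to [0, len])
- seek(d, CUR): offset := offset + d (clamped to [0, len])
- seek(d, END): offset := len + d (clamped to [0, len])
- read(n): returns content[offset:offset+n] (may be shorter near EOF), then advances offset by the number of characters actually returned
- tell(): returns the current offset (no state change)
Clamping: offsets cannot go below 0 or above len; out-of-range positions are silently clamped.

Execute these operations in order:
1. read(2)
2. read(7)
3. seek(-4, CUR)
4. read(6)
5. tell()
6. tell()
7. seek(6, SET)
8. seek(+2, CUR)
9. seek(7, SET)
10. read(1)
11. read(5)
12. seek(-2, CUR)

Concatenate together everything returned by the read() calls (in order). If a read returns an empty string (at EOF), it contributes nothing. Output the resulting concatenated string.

Answer: ZY9GHH9HOH9HOI8HOI8NH

Derivation:
After 1 (read(2)): returned 'ZY', offset=2
After 2 (read(7)): returned '9GHH9HO', offset=9
After 3 (seek(-4, CUR)): offset=5
After 4 (read(6)): returned 'H9HOI8', offset=11
After 5 (tell()): offset=11
After 6 (tell()): offset=11
After 7 (seek(6, SET)): offset=6
After 8 (seek(+2, CUR)): offset=8
After 9 (seek(7, SET)): offset=7
After 10 (read(1)): returned 'H', offset=8
After 11 (read(5)): returned 'OI8NH', offset=13
After 12 (seek(-2, CUR)): offset=11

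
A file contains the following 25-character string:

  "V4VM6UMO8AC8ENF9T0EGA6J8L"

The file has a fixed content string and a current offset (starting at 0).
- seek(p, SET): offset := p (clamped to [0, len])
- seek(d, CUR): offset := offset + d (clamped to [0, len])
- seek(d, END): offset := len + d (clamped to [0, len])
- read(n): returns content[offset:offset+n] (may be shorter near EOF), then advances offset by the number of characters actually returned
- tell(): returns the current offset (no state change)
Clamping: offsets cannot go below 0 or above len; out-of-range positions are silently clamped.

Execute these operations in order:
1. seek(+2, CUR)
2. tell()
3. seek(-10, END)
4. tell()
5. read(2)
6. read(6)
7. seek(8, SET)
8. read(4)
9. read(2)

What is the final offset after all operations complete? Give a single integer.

Answer: 14

Derivation:
After 1 (seek(+2, CUR)): offset=2
After 2 (tell()): offset=2
After 3 (seek(-10, END)): offset=15
After 4 (tell()): offset=15
After 5 (read(2)): returned '9T', offset=17
After 6 (read(6)): returned '0EGA6J', offset=23
After 7 (seek(8, SET)): offset=8
After 8 (read(4)): returned '8AC8', offset=12
After 9 (read(2)): returned 'EN', offset=14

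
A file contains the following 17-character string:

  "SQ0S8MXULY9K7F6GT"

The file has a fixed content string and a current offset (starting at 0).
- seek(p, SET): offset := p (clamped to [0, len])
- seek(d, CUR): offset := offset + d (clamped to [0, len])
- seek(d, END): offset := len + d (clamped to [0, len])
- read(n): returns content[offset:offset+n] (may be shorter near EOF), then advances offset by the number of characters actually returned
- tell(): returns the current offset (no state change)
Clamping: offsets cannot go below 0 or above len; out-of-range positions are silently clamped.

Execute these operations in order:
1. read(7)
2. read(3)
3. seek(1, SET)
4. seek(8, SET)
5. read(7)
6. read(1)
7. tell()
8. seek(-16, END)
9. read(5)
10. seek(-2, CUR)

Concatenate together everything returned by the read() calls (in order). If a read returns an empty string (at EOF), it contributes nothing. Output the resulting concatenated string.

Answer: SQ0S8MXULYLY9K7F6GQ0S8M

Derivation:
After 1 (read(7)): returned 'SQ0S8MX', offset=7
After 2 (read(3)): returned 'ULY', offset=10
After 3 (seek(1, SET)): offset=1
After 4 (seek(8, SET)): offset=8
After 5 (read(7)): returned 'LY9K7F6', offset=15
After 6 (read(1)): returned 'G', offset=16
After 7 (tell()): offset=16
After 8 (seek(-16, END)): offset=1
After 9 (read(5)): returned 'Q0S8M', offset=6
After 10 (seek(-2, CUR)): offset=4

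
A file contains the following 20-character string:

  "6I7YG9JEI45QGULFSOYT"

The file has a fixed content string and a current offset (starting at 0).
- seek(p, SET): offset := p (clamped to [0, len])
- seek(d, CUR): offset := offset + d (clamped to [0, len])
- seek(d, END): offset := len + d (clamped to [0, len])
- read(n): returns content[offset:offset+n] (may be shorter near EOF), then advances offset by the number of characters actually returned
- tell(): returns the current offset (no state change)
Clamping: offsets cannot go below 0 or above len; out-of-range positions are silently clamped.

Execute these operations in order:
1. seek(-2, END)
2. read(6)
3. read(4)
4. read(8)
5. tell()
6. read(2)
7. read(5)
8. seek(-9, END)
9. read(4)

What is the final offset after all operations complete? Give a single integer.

Answer: 15

Derivation:
After 1 (seek(-2, END)): offset=18
After 2 (read(6)): returned 'YT', offset=20
After 3 (read(4)): returned '', offset=20
After 4 (read(8)): returned '', offset=20
After 5 (tell()): offset=20
After 6 (read(2)): returned '', offset=20
After 7 (read(5)): returned '', offset=20
After 8 (seek(-9, END)): offset=11
After 9 (read(4)): returned 'QGUL', offset=15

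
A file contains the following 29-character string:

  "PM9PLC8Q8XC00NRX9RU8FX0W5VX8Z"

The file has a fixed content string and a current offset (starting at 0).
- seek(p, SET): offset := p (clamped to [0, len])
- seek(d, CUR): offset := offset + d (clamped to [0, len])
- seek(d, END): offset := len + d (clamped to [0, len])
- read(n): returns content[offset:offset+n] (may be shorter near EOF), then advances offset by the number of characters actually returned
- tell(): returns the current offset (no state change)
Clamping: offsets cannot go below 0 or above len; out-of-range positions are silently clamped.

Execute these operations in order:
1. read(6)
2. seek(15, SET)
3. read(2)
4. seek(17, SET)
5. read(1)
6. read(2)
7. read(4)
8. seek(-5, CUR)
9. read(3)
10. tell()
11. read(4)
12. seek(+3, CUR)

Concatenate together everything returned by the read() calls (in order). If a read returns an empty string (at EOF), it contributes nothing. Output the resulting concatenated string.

After 1 (read(6)): returned 'PM9PLC', offset=6
After 2 (seek(15, SET)): offset=15
After 3 (read(2)): returned 'X9', offset=17
After 4 (seek(17, SET)): offset=17
After 5 (read(1)): returned 'R', offset=18
After 6 (read(2)): returned 'U8', offset=20
After 7 (read(4)): returned 'FX0W', offset=24
After 8 (seek(-5, CUR)): offset=19
After 9 (read(3)): returned '8FX', offset=22
After 10 (tell()): offset=22
After 11 (read(4)): returned '0W5V', offset=26
After 12 (seek(+3, CUR)): offset=29

Answer: PM9PLCX9RU8FX0W8FX0W5V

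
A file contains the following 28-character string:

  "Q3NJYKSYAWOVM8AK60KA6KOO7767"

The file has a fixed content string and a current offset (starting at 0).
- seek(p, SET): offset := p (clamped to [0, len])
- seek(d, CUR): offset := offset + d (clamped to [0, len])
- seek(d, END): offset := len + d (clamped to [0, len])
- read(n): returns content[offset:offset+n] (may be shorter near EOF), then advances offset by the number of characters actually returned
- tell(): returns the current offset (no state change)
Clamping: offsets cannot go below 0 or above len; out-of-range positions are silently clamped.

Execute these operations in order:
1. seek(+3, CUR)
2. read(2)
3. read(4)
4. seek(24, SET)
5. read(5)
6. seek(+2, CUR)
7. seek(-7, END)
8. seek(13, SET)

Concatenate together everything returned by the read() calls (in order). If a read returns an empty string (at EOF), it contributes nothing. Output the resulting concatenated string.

After 1 (seek(+3, CUR)): offset=3
After 2 (read(2)): returned 'JY', offset=5
After 3 (read(4)): returned 'KSYA', offset=9
After 4 (seek(24, SET)): offset=24
After 5 (read(5)): returned '7767', offset=28
After 6 (seek(+2, CUR)): offset=28
After 7 (seek(-7, END)): offset=21
After 8 (seek(13, SET)): offset=13

Answer: JYKSYA7767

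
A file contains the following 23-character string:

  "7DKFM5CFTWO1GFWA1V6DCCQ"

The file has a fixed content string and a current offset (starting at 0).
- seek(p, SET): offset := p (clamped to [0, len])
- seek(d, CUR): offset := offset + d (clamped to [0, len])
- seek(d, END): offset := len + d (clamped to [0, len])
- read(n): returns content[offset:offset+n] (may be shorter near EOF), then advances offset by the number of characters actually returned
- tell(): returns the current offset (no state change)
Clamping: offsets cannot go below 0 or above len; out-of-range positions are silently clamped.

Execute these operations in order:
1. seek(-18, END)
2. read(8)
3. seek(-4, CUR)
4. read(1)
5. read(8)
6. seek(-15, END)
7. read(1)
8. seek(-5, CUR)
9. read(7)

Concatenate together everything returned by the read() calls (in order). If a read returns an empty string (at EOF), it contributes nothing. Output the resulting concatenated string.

After 1 (seek(-18, END)): offset=5
After 2 (read(8)): returned '5CFTWO1G', offset=13
After 3 (seek(-4, CUR)): offset=9
After 4 (read(1)): returned 'W', offset=10
After 5 (read(8)): returned 'O1GFWA1V', offset=18
After 6 (seek(-15, END)): offset=8
After 7 (read(1)): returned 'T', offset=9
After 8 (seek(-5, CUR)): offset=4
After 9 (read(7)): returned 'M5CFTWO', offset=11

Answer: 5CFTWO1GWO1GFWA1VTM5CFTWO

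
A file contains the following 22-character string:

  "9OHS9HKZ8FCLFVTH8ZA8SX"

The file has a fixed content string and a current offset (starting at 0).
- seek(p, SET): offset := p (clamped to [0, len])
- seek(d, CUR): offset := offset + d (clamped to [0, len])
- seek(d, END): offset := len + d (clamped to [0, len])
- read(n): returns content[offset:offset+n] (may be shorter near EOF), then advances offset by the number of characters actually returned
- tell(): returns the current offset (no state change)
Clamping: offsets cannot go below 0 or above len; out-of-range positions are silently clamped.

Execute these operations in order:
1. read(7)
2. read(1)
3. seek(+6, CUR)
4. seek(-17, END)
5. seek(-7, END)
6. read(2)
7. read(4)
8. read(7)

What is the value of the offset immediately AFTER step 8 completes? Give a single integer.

Answer: 22

Derivation:
After 1 (read(7)): returned '9OHS9HK', offset=7
After 2 (read(1)): returned 'Z', offset=8
After 3 (seek(+6, CUR)): offset=14
After 4 (seek(-17, END)): offset=5
After 5 (seek(-7, END)): offset=15
After 6 (read(2)): returned 'H8', offset=17
After 7 (read(4)): returned 'ZA8S', offset=21
After 8 (read(7)): returned 'X', offset=22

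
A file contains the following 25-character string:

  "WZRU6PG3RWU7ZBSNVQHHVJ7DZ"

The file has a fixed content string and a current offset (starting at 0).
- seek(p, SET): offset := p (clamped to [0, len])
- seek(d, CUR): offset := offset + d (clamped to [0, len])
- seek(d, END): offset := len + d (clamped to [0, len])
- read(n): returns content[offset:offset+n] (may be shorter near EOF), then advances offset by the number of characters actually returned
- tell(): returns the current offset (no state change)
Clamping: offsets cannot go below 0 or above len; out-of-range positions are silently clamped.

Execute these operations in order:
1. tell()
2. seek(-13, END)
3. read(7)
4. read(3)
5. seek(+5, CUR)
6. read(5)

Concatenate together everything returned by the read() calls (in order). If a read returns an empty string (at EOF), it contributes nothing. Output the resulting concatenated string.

After 1 (tell()): offset=0
After 2 (seek(-13, END)): offset=12
After 3 (read(7)): returned 'ZBSNVQH', offset=19
After 4 (read(3)): returned 'HVJ', offset=22
After 5 (seek(+5, CUR)): offset=25
After 6 (read(5)): returned '', offset=25

Answer: ZBSNVQHHVJ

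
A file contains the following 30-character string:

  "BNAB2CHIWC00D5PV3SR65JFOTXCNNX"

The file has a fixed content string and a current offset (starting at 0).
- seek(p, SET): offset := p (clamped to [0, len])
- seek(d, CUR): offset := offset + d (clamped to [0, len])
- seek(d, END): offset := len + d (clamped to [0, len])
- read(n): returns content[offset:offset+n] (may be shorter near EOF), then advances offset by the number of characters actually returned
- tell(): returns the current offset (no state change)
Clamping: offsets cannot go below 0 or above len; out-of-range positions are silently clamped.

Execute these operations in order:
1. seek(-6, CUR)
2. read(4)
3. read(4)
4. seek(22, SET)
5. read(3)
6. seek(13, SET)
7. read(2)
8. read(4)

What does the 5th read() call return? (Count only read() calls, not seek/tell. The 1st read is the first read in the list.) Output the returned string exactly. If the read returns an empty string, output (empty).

After 1 (seek(-6, CUR)): offset=0
After 2 (read(4)): returned 'BNAB', offset=4
After 3 (read(4)): returned '2CHI', offset=8
After 4 (seek(22, SET)): offset=22
After 5 (read(3)): returned 'FOT', offset=25
After 6 (seek(13, SET)): offset=13
After 7 (read(2)): returned '5P', offset=15
After 8 (read(4)): returned 'V3SR', offset=19

Answer: V3SR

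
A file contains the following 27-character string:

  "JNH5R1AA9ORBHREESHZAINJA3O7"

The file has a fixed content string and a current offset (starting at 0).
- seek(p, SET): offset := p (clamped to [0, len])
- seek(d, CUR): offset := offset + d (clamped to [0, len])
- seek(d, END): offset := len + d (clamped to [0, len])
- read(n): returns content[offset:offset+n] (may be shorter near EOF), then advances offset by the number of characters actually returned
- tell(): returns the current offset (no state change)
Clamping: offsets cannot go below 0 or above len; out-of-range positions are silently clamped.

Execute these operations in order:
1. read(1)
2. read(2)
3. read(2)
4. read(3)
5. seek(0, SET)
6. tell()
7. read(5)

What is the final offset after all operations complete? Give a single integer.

Answer: 5

Derivation:
After 1 (read(1)): returned 'J', offset=1
After 2 (read(2)): returned 'NH', offset=3
After 3 (read(2)): returned '5R', offset=5
After 4 (read(3)): returned '1AA', offset=8
After 5 (seek(0, SET)): offset=0
After 6 (tell()): offset=0
After 7 (read(5)): returned 'JNH5R', offset=5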